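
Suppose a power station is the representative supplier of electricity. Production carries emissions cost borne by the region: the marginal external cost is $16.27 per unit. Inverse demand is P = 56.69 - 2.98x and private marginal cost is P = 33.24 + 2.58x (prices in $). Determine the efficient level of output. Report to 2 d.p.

Social marginal cost = private MC + MEC = 49.51 + 2.58x.
Set SMC = demand: 49.51 + 2.58x = 56.69 - 2.98x → x* = 1.2914.

x* = 1.29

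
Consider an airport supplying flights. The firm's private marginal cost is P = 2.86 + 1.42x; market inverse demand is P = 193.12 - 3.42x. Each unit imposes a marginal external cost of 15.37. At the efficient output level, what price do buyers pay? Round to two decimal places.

P = 69.54

Social marginal cost = private MC + MEC = 18.23 + 1.42x.
Set SMC = demand: 18.23 + 1.42x = 193.12 - 3.42x → x* = 36.1343.
Consumer price on the demand curve at x*: 193.12 − 3.42×36.1343 = 69.5407.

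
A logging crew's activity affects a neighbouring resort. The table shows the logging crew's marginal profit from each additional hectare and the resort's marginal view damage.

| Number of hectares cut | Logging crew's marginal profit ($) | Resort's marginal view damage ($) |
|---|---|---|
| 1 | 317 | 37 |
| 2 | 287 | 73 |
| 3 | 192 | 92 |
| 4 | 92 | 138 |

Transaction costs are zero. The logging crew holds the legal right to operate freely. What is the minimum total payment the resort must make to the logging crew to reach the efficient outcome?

Left alone the logging crew would choose level 4 (marginal profit stays positive).
Efficient level: k* = 3 (marginal profit ≥ marginal view damage through 3).
The resort must at least cover the logging crew's forgone profit from cutting 4→3: 92 = 92.

$92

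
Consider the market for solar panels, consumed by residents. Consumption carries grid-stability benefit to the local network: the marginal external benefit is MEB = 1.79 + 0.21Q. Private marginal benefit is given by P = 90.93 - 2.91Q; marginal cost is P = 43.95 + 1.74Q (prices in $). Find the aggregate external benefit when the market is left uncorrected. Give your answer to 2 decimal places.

Market equilibrium (private): 43.95 + 1.74Q = 90.93 - 2.91Q → Q_m = 10.1032.
Total external benefit = ∫₀^{Q_m} (1.79 + 0.21Q) dQ = 1.79×10.1032 + ½×0.21×10.1032² = 28.8026.

$28.80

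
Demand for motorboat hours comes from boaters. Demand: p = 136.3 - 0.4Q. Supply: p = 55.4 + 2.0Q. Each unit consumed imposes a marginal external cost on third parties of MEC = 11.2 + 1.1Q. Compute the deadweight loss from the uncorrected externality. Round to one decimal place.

Market equilibrium (private): 55.4 + 2.0Q = 136.3 - 0.4Q → Q_m = 33.7083.
Social marginal benefit = demand − MEC = 125.1 - 1.5Q.
Set SMB = MC: 125.1 - 1.5Q = 55.4 + 2.0Q → Q* = 19.9143.
The loss is the area between SMB and MC from Q* to Q_m; with linear curves that's a triangle of height MEC(Q_m).
DWL = ½ × 13.7940 × 48.2792 = 332.9816.

DWL = 333.0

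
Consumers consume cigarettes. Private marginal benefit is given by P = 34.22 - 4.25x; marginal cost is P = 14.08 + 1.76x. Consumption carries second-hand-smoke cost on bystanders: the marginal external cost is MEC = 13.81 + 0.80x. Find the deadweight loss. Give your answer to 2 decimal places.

Market equilibrium (private): 14.08 + 1.76x = 34.22 - 4.25x → x_m = 3.3511.
Social marginal benefit = demand − MEC = 20.41 - 5.05x.
Set SMB = MC: 20.41 - 5.05x = 14.08 + 1.76x → x* = 0.9295.
Between x* and x_m the wedge MC − SMB runs linearly from 0 to MEC(x_m), so the loss is a triangle.
DWL = ½ × 2.4216 × 16.4909 = 19.9672.

DWL = 19.97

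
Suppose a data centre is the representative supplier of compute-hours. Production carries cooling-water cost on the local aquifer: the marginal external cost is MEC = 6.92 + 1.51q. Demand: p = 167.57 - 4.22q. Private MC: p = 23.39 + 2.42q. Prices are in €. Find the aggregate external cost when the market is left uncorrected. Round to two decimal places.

€506.24

Market equilibrium (private): 23.39 + 2.42q = 167.57 - 4.22q → q_m = 21.7139.
Total external cost = ∫₀^{q_m} (6.92 + 1.51q) dq = 6.92×21.7139 + ½×1.51×21.7139² = 506.2377.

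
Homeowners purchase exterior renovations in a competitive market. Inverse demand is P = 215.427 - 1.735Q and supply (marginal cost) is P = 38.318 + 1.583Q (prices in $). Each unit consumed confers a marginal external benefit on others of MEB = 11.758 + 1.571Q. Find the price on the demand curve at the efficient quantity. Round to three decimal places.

Social marginal benefit = demand + MEB = 227.185 - 0.164Q.
Set SMB = MC: 227.185 - 0.164Q = 38.318 + 1.583Q → Q* = 108.1093.
Consumer price on the demand curve at Q*: 215.427 − 1.735×108.1093 = 27.8574.

P = $27.857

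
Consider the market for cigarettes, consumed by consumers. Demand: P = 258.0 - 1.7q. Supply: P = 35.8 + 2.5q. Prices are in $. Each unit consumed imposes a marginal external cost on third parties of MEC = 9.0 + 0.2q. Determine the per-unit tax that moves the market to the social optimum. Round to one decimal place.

Social marginal benefit = demand − MEC = 249.0 - 1.9q.
Set SMB = MC: 249.0 - 1.9q = 35.8 + 2.5q → q* = 48.4545.
The Pigouvian tax equals MEC at q*: 9.0 + 0.2×48.4545 = 18.6909.

tax = $18.7 per unit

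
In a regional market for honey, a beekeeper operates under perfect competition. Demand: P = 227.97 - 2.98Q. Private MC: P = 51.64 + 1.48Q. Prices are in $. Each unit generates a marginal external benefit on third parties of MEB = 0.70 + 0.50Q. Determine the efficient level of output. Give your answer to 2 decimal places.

Social marginal cost = private MC − MEB = 50.94 + 0.98Q.
Set SMC = demand: 50.94 + 0.98Q = 227.97 - 2.98Q → Q* = 44.7045.

Q* = 44.70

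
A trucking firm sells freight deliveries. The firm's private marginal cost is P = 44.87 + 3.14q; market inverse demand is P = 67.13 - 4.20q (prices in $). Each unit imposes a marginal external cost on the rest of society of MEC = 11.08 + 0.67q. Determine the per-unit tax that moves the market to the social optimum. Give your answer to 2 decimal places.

tax = $12.02 per unit

Social marginal cost = private MC + MEC = 55.95 + 3.81q.
Set SMC = demand: 55.95 + 3.81q = 67.13 - 4.20q → q* = 1.3958.
The Pigouvian tax equals MEC at q*: 11.08 + 0.67×1.3958 = 12.0152.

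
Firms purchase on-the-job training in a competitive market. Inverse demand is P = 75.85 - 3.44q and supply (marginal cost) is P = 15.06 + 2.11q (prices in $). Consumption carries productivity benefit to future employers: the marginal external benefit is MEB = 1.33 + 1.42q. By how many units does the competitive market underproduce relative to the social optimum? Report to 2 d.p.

4.09 units

Market equilibrium (private): 15.06 + 2.11q = 75.85 - 3.44q → q_m = 10.9532.
Social marginal benefit = demand + MEB = 77.18 - 2.02q.
Set SMB = MC: 77.18 - 2.02q = 15.06 + 2.11q → q* = 15.0412.
Gap = |10.9532 − 15.0412| = 4.0880.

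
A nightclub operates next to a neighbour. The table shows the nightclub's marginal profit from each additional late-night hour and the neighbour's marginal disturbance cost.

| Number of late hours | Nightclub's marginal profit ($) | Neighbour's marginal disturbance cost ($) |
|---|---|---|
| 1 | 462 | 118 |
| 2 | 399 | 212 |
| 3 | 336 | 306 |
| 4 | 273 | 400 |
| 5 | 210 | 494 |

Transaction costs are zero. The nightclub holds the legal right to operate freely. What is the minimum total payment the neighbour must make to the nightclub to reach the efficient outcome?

$483

Left alone the nightclub would choose level 5 (marginal profit stays positive).
Efficient level: k* = 3 (marginal profit ≥ marginal disturbance cost through 3).
The neighbour must at least cover the nightclub's forgone profit from cutting 5→3: 273 + 210 = 483.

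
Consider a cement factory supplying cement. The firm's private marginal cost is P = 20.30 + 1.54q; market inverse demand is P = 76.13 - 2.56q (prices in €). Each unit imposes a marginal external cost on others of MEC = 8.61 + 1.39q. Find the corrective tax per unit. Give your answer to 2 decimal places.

tax = €20.57 per unit

Social marginal cost = private MC + MEC = 28.91 + 2.93q.
Set SMC = demand: 28.91 + 2.93q = 76.13 - 2.56q → q* = 8.6011.
The Pigouvian tax equals MEC at q*: 8.61 + 1.39×8.6011 = 20.5655.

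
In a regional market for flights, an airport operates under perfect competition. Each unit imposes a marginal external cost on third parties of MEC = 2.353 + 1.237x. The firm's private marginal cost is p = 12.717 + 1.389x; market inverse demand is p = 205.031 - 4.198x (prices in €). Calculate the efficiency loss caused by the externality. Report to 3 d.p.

Market equilibrium (private): 12.717 + 1.389x = 205.031 - 4.198x → x_m = 34.4217.
Social marginal cost = private MC + MEC = 15.070 + 2.626x.
Set SMC = demand: 15.070 + 2.626x = 205.031 - 4.198x → x* = 27.8372.
Between x* and x_m the wedge SMC − demand runs linearly from 0 to MEC(x_m), so the loss is a triangle.
DWL = ½ × 6.5845 × 44.9326 = 147.9294.

DWL = €147.929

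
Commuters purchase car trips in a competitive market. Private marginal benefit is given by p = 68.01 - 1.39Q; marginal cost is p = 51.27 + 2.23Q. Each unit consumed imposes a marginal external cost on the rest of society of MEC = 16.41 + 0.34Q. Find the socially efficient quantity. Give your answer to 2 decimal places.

Q* = 0.08

Social marginal benefit = demand − MEC = 51.60 - 1.73Q.
Set SMB = MC: 51.60 - 1.73Q = 51.27 + 2.23Q → Q* = 0.0833.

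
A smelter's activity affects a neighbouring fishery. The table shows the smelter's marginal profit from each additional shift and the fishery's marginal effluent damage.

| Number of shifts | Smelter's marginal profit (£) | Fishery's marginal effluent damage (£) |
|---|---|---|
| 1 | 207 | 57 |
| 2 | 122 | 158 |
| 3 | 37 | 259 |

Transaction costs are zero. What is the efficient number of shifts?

Bargaining reaches the level where marginal profit last exceeds marginal effluent damage.
That holds through level 1 (207 ≥ 57) but not at 2 (122 < 158).

1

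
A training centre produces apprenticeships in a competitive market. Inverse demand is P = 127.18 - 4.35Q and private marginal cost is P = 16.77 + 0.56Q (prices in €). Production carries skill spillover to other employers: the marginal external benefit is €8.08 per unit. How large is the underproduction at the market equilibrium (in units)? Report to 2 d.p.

1.65 units

Market equilibrium (private): 16.77 + 0.56Q = 127.18 - 4.35Q → Q_m = 22.4868.
Social marginal cost = private MC − MEB = 8.69 + 0.56Q.
Set SMC = demand: 8.69 + 0.56Q = 127.18 - 4.35Q → Q* = 24.1324.
Gap = |22.4868 − 24.1324| = 1.6456.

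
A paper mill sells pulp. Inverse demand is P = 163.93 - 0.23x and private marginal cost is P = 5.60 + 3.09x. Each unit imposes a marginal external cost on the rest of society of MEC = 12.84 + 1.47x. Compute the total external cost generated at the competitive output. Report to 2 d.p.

2283.96

Market equilibrium (private): 5.60 + 3.09x = 163.93 - 0.23x → x_m = 47.6898.
Total external cost = ∫₀^{x_m} (12.84 + 1.47x) dx = 12.84×47.6898 + ½×1.47×47.6898² = 2283.9600.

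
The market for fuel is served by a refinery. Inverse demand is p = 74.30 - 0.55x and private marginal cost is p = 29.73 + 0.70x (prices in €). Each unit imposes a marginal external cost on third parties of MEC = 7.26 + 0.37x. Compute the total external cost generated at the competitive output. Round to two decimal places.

Market equilibrium (private): 29.73 + 0.70x = 74.30 - 0.55x → x_m = 35.6560.
Total external cost = ∫₀^{x_m} (7.26 + 0.37x) dx = 7.26×35.6560 + ½×0.37×35.6560² = 494.0624.

€494.06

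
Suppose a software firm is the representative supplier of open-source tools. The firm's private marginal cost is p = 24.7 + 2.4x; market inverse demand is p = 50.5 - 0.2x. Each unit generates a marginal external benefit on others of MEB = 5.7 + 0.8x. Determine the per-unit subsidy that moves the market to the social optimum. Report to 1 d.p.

Social marginal cost = private MC − MEB = 19.0 + 1.6x.
Set SMC = demand: 19.0 + 1.6x = 50.5 - 0.2x → x* = 17.5000.
The Pigouvian subsidy equals MEB at x*: 5.7 + 0.8×17.5000 = 19.7000.

subsidy = 19.7 per unit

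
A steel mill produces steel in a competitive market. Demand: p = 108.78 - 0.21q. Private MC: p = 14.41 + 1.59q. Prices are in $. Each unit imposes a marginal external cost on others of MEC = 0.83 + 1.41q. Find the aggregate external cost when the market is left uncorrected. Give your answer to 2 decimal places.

$1981.33

Market equilibrium (private): 14.41 + 1.59q = 108.78 - 0.21q → q_m = 52.4278.
Total external cost = ∫₀^{q_m} (0.83 + 1.41q) dq = 0.83×52.4278 + ½×1.41×52.4278² = 1981.3304.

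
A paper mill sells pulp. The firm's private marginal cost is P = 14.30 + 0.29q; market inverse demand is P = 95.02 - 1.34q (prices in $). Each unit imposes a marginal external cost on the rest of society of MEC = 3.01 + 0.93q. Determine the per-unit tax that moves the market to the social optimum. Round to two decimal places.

tax = $31.24 per unit

Social marginal cost = private MC + MEC = 17.31 + 1.22q.
Set SMC = demand: 17.31 + 1.22q = 95.02 - 1.34q → q* = 30.3555.
The Pigouvian tax equals MEC at q*: 3.01 + 0.93×30.3555 = 31.2406.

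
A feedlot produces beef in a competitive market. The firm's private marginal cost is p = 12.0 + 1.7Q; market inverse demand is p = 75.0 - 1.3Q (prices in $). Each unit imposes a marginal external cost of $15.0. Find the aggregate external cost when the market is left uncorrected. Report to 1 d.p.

Market equilibrium (private): 12.0 + 1.7Q = 75.0 - 1.3Q → Q_m = 21.0000.
Total external cost = MEC × Q_m = 15.0 × 21.0000 = 315.0000.

$315.0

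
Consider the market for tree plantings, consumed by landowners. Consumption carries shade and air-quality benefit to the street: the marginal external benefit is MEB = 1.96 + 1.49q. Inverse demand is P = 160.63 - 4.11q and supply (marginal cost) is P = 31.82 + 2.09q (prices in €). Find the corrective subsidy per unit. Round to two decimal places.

subsidy = €43.33 per unit

Social marginal benefit = demand + MEB = 162.59 - 2.62q.
Set SMB = MC: 162.59 - 2.62q = 31.82 + 2.09q → q* = 27.7643.
The Pigouvian subsidy equals MEB at q*: 1.96 + 1.49×27.7643 = 43.3288.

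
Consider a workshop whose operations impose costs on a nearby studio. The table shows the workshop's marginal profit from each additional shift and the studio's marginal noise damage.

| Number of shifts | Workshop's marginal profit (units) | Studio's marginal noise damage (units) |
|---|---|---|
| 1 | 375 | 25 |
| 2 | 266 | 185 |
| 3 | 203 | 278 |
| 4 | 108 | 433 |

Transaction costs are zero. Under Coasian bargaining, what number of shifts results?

2

Bargaining reaches the level where marginal profit last exceeds marginal noise damage.
That holds through level 2 (266 ≥ 185) but not at 3 (203 < 278).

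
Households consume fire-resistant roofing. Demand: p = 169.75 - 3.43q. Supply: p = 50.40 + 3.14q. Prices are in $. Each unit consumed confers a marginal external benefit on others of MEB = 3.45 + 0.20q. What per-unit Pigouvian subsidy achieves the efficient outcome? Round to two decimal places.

Social marginal benefit = demand + MEB = 173.20 - 3.23q.
Set SMB = MC: 173.20 - 3.23q = 50.40 + 3.14q → q* = 19.2779.
The Pigouvian subsidy equals MEB at q*: 3.45 + 0.20×19.2779 = 7.3056.

subsidy = $7.31 per unit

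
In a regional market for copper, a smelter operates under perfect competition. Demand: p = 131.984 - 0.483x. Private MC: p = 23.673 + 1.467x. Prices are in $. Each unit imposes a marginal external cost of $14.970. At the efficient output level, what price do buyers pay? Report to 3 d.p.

P = $108.864

Social marginal cost = private MC + MEC = 38.643 + 1.467x.
Set SMC = demand: 38.643 + 1.467x = 131.984 - 0.483x → x* = 47.8672.
Consumer price on the demand curve at x*: 131.984 − 0.483×47.8672 = 108.8641.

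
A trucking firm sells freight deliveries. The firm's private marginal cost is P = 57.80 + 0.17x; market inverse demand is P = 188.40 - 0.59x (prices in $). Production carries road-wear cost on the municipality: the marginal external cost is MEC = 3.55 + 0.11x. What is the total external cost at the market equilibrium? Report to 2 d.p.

$2234.17

Market equilibrium (private): 57.80 + 0.17x = 188.40 - 0.59x → x_m = 171.8421.
Total external cost = ∫₀^{x_m} (3.55 + 0.11x) dx = 3.55×171.8421 + ½×0.11×171.8421² = 2234.1734.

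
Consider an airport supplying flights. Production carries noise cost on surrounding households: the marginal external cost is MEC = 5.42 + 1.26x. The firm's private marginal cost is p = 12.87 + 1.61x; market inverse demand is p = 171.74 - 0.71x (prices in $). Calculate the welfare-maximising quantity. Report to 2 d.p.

Social marginal cost = private MC + MEC = 18.29 + 2.87x.
Set SMC = demand: 18.29 + 2.87x = 171.74 - 0.71x → x* = 42.8631.

x* = 42.86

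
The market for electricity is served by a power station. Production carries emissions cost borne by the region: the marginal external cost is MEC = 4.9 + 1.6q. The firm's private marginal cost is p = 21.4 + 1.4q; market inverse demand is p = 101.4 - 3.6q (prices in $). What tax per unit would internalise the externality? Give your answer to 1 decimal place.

Social marginal cost = private MC + MEC = 26.3 + 3.0q.
Set SMC = demand: 26.3 + 3.0q = 101.4 - 3.6q → q* = 11.3788.
The Pigouvian tax equals MEC at q*: 4.9 + 1.6×11.3788 = 23.1061.

tax = $23.1 per unit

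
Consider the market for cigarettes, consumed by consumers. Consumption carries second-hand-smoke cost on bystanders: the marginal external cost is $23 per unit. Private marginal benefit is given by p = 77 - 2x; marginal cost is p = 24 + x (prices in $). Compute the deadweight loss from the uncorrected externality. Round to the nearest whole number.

DWL = $88

Market equilibrium (private): 24 + x = 77 - 2x → x_m = 17.6667.
Social marginal benefit = demand − MEC = 54 - 2x.
Set SMB = MC: 54 - 2x = 24 + x → x* = 10.0000.
Between x* and x_m the wedge MC − SMB runs linearly from 0 to MEC(x_m), so the loss is a triangle.
DWL = ½ × 7.6667 × 23.0000 = 88.1671.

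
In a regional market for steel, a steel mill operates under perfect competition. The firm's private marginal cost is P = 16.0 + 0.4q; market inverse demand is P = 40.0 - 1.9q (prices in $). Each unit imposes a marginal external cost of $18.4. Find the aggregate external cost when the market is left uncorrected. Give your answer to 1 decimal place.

Market equilibrium (private): 16.0 + 0.4q = 40.0 - 1.9q → q_m = 10.4348.
Total external cost = MEC × q_m = 18.4 × 10.4348 = 192.0003.

$192.0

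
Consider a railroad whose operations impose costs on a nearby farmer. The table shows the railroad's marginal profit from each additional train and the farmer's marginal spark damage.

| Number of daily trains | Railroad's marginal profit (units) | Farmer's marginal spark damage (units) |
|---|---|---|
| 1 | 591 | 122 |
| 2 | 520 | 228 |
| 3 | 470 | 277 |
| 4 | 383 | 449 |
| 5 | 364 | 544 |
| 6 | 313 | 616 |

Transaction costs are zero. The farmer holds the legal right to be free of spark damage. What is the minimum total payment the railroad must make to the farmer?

Efficient level: marginal profit ≥ marginal spark damage through level 3, so k* = 3.
With the farmer holding the right, the railroad must at least compensate total damage at k*: 122 + 228 + 277 = 627.

627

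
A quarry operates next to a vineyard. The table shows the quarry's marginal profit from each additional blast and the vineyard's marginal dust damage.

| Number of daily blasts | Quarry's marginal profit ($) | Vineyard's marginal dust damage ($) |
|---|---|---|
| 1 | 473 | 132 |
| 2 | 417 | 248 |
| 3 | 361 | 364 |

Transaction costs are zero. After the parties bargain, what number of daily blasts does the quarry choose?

Bargaining reaches the level where marginal profit last exceeds marginal dust damage.
That holds through level 2 (417 ≥ 248) but not at 3 (361 < 364).

2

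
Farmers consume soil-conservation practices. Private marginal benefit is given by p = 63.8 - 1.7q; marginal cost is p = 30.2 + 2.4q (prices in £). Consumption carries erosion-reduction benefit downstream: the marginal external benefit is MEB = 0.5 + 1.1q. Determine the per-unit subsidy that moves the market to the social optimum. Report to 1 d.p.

subsidy = £13.0 per unit

Social marginal benefit = demand + MEB = 64.3 - 0.6q.
Set SMB = MC: 64.3 - 0.6q = 30.2 + 2.4q → q* = 11.3667.
The Pigouvian subsidy equals MEB at q*: 0.5 + 1.1×11.3667 = 13.0034.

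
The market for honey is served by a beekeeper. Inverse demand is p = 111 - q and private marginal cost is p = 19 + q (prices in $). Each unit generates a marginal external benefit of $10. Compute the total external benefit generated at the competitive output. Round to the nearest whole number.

$460

Market equilibrium (private): 19 + q = 111 - q → q_m = 46.0000.
Total external benefit = MEB × q_m = 10 × 46.0000 = 460.0000.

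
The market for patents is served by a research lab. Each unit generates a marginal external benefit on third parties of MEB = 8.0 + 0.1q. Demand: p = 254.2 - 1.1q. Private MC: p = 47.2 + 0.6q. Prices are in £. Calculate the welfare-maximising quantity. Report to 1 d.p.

Social marginal cost = private MC − MEB = 39.2 + 0.5q.
Set SMC = demand: 39.2 + 0.5q = 254.2 - 1.1q → q* = 134.3750.

q* = 134.4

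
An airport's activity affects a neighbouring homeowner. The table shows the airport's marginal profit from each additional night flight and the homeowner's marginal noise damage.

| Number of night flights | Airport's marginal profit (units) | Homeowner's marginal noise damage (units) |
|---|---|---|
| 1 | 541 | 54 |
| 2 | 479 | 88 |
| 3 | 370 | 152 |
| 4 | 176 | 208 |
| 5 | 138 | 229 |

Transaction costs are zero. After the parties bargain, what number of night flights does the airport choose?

Bargaining reaches the level where marginal profit last exceeds marginal noise damage.
That holds through level 3 (370 ≥ 152) but not at 4 (176 < 208).

3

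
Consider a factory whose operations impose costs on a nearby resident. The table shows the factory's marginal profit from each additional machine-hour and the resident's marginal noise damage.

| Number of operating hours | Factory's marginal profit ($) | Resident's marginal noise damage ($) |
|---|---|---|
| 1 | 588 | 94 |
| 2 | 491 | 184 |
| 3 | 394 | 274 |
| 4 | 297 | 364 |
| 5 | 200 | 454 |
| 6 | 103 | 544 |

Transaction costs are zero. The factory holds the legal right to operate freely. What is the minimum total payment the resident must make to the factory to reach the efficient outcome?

Left alone the factory would choose level 6 (marginal profit stays positive).
Efficient level: k* = 3 (marginal profit ≥ marginal noise damage through 3).
The resident must at least cover the factory's forgone profit from cutting 6→3: 297 + 200 + 103 = 600.

$600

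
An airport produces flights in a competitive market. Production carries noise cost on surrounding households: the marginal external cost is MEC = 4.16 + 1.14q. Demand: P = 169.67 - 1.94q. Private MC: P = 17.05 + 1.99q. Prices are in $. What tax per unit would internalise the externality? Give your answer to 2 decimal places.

tax = $37.54 per unit

Social marginal cost = private MC + MEC = 21.21 + 3.13q.
Set SMC = demand: 21.21 + 3.13q = 169.67 - 1.94q → q* = 29.2821.
The Pigouvian tax equals MEC at q*: 4.16 + 1.14×29.2821 = 37.5416.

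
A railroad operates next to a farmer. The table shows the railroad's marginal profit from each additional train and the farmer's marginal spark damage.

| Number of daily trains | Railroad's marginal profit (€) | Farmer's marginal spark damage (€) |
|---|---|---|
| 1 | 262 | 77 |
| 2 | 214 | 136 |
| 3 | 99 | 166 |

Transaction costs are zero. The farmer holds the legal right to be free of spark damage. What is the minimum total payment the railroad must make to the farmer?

€213

Efficient level: marginal profit ≥ marginal spark damage through level 2, so k* = 2.
With the farmer holding the right, the railroad must at least compensate total damage at k*: 77 + 136 = 213.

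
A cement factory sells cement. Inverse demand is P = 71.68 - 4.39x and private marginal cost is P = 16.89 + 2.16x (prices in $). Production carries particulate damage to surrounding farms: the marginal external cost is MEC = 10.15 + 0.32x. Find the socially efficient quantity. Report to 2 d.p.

x* = 6.50

Social marginal cost = private MC + MEC = 27.04 + 2.48x.
Set SMC = demand: 27.04 + 2.48x = 71.68 - 4.39x → x* = 6.4978.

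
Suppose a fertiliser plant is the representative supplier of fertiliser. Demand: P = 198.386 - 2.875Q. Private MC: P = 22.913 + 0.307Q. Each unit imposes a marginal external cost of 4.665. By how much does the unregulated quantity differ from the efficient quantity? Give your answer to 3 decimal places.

Market equilibrium (private): 22.913 + 0.307Q = 198.386 - 2.875Q → Q_m = 55.1455.
Social marginal cost = private MC + MEC = 27.578 + 0.307Q.
Set SMC = demand: 27.578 + 0.307Q = 198.386 - 2.875Q → Q* = 53.6794.
Gap = |55.1455 − 53.6794| = 1.4661.

1.466 units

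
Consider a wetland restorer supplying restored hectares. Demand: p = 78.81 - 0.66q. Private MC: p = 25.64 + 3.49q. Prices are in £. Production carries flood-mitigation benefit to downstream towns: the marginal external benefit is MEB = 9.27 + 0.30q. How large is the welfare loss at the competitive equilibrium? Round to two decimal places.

DWL = £22.33

Market equilibrium (private): 25.64 + 3.49q = 78.81 - 0.66q → q_m = 12.8120.
Social marginal cost = private MC − MEB = 16.37 + 3.19q.
Set SMC = demand: 16.37 + 3.19q = 78.81 - 0.66q → q* = 16.2182.
The loss is the area between SMC and demand from q* to q_m; with linear curves that's a triangle of height MEB(q_m).
DWL = ½ × 3.4062 × 13.1136 = 22.3338.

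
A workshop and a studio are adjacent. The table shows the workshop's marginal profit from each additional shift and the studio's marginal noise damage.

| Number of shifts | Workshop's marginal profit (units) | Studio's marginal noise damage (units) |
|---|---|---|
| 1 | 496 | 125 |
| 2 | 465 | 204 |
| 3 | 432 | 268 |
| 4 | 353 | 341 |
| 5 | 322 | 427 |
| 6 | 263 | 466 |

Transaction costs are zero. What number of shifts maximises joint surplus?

Bargaining reaches the level where marginal profit last exceeds marginal noise damage.
That holds through level 4 (353 ≥ 341) but not at 5 (322 < 427).

4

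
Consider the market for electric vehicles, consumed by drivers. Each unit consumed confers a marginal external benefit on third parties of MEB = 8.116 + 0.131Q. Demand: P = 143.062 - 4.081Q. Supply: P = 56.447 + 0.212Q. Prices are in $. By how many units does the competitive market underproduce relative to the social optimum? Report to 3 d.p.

Market equilibrium (private): 56.447 + 0.212Q = 143.062 - 4.081Q → Q_m = 20.1759.
Social marginal benefit = demand + MEB = 151.178 - 3.950Q.
Set SMB = MC: 151.178 - 3.950Q = 56.447 + 0.212Q → Q* = 22.7609.
Gap = |20.1759 − 22.7609| = 2.5850.

2.585 units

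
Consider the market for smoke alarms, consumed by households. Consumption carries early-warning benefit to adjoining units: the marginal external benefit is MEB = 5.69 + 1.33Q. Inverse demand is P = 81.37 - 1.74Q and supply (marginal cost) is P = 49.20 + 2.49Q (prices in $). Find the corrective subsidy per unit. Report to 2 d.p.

subsidy = $23.05 per unit

Social marginal benefit = demand + MEB = 87.06 - 0.41Q.
Set SMB = MC: 87.06 - 0.41Q = 49.20 + 2.49Q → Q* = 13.0552.
The Pigouvian subsidy equals MEB at Q*: 5.69 + 1.33×13.0552 = 23.0534.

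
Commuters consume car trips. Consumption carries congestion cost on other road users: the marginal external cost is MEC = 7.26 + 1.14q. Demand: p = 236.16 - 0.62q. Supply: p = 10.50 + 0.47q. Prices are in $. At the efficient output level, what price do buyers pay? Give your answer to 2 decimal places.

P = $175.44

Social marginal benefit = demand − MEC = 228.90 - 1.76q.
Set SMB = MC: 228.90 - 1.76q = 10.50 + 0.47q → q* = 97.9372.
Consumer price on the demand curve at q*: 236.16 − 0.62×97.9372 = 175.4389.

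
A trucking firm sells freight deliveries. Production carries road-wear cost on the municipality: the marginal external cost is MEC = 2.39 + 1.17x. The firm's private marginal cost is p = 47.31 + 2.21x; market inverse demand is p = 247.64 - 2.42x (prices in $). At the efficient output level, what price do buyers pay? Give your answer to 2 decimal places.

P = $165.05

Social marginal cost = private MC + MEC = 49.70 + 3.38x.
Set SMC = demand: 49.70 + 3.38x = 247.64 - 2.42x → x* = 34.1276.
Consumer price on the demand curve at x*: 247.64 − 2.42×34.1276 = 165.0512.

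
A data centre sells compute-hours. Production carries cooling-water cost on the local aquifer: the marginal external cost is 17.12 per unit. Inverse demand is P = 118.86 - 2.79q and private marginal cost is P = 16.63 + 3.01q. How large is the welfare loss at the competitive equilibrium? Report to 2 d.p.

Market equilibrium (private): 16.63 + 3.01q = 118.86 - 2.79q → q_m = 17.6259.
Social marginal cost = private MC + MEC = 33.75 + 3.01q.
Set SMC = demand: 33.75 + 3.01q = 118.86 - 2.79q → q* = 14.6741.
Between q* and q_m the wedge SMC − demand runs linearly from 0 to MEC(q_m), so the loss is a triangle.
DWL = ½ × 2.9518 × 17.1200 = 25.2674.

DWL = 25.27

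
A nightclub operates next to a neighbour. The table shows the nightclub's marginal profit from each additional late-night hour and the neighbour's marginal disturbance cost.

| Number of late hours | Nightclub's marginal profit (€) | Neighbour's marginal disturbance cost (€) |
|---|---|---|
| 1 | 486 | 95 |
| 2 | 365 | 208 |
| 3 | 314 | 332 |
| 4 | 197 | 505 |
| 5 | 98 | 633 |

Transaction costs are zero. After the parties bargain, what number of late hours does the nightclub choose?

Bargaining reaches the level where marginal profit last exceeds marginal disturbance cost.
That holds through level 2 (365 ≥ 208) but not at 3 (314 < 332).

2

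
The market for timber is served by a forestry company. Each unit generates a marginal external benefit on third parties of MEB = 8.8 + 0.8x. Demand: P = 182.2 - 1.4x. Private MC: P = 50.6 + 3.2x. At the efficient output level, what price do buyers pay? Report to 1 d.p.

Social marginal cost = private MC − MEB = 41.8 + 2.4x.
Set SMC = demand: 41.8 + 2.4x = 182.2 - 1.4x → x* = 36.9474.
Consumer price on the demand curve at x*: 182.2 − 1.4×36.9474 = 130.4736.

P = 130.5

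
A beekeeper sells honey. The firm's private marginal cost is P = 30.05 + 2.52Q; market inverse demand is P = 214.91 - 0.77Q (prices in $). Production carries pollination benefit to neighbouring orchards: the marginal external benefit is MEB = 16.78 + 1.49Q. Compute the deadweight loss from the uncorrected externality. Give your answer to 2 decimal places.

DWL = $2805.67

Market equilibrium (private): 30.05 + 2.52Q = 214.91 - 0.77Q → Q_m = 56.1884.
Social marginal cost = private MC − MEB = 13.27 + 1.03Q.
Set SMC = demand: 13.27 + 1.03Q = 214.91 - 0.77Q → Q* = 112.0222.
The welfare-loss triangle has base |Q_m − Q*| and height MEB(Q_m) (the vertical gap between SMC and demand is zero at Q* and MEB at Q_m).
DWL = ½ × 55.8338 × 100.5008 = 2805.6708.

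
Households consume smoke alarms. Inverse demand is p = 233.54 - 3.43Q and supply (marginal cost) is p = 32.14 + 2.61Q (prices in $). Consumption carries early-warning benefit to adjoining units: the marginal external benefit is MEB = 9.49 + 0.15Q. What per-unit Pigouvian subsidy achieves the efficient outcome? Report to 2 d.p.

subsidy = $14.86 per unit

Social marginal benefit = demand + MEB = 243.03 - 3.28Q.
Set SMB = MC: 243.03 - 3.28Q = 32.14 + 2.61Q → Q* = 35.8048.
The Pigouvian subsidy equals MEB at Q*: 9.49 + 0.15×35.8048 = 14.8607.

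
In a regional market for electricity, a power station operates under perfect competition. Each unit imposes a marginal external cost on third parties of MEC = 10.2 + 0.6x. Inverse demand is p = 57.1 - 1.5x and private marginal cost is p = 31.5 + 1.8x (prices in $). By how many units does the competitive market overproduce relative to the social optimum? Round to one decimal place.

Market equilibrium (private): 31.5 + 1.8x = 57.1 - 1.5x → x_m = 7.7576.
Social marginal cost = private MC + MEC = 41.7 + 2.4x.
Set SMC = demand: 41.7 + 2.4x = 57.1 - 1.5x → x* = 3.9487.
Gap = |7.7576 − 3.9487| = 3.8089.

3.8 units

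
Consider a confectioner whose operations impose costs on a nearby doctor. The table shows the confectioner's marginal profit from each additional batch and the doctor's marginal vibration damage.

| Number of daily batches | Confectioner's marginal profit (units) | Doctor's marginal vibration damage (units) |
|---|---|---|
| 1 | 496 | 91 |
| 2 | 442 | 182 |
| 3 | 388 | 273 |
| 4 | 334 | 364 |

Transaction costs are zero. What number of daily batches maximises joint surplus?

3

Bargaining reaches the level where marginal profit last exceeds marginal vibration damage.
That holds through level 3 (388 ≥ 273) but not at 4 (334 < 364).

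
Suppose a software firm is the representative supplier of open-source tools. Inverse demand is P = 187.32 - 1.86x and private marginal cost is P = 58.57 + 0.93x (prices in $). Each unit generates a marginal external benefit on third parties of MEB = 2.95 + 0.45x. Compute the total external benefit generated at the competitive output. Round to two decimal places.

$615.28

Market equilibrium (private): 58.57 + 0.93x = 187.32 - 1.86x → x_m = 46.1470.
Total external benefit = ∫₀^{x_m} (2.95 + 0.45x) dx = 2.95×46.1470 + ½×0.45×46.1470² = 615.2814.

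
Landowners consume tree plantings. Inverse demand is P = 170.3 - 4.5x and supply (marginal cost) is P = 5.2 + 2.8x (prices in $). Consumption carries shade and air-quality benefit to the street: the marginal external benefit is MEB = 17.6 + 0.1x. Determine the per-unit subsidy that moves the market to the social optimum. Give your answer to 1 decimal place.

subsidy = $20.1 per unit

Social marginal benefit = demand + MEB = 187.9 - 4.4x.
Set SMB = MC: 187.9 - 4.4x = 5.2 + 2.8x → x* = 25.3750.
The Pigouvian subsidy equals MEB at x*: 17.6 + 0.1×25.3750 = 20.1375.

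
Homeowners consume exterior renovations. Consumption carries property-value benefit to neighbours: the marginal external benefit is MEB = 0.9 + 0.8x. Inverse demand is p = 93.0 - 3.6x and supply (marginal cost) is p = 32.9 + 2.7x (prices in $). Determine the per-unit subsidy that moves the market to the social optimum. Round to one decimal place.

subsidy = $9.8 per unit

Social marginal benefit = demand + MEB = 93.9 - 2.8x.
Set SMB = MC: 93.9 - 2.8x = 32.9 + 2.7x → x* = 11.0909.
The Pigouvian subsidy equals MEB at x*: 0.9 + 0.8×11.0909 = 9.7727.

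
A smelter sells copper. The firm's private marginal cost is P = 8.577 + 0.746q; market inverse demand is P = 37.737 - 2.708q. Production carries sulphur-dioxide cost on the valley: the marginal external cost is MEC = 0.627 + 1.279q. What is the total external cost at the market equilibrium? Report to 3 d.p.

50.873

Market equilibrium (private): 8.577 + 0.746q = 37.737 - 2.708q → q_m = 8.4424.
Total external cost = ∫₀^{q_m} (0.627 + 1.279q) dq = 0.627×8.4424 + ½×1.279×8.4424² = 50.8732.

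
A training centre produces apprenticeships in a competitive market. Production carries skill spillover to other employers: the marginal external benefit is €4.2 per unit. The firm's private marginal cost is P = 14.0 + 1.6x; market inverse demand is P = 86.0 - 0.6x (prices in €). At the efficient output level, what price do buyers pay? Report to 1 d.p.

Social marginal cost = private MC − MEB = 9.8 + 1.6x.
Set SMC = demand: 9.8 + 1.6x = 86.0 - 0.6x → x* = 34.6364.
Consumer price on the demand curve at x*: 86.0 − 0.6×34.6364 = 65.2182.

P = €65.2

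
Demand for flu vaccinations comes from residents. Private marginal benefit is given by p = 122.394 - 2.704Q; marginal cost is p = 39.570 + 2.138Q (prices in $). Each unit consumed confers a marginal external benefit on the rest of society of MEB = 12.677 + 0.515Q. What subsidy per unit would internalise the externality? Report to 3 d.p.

Social marginal benefit = demand + MEB = 135.071 - 2.189Q.
Set SMB = MC: 135.071 - 2.189Q = 39.570 + 2.138Q → Q* = 22.0709.
The Pigouvian subsidy equals MEB at Q*: 12.677 + 0.515×22.0709 = 24.0435.

subsidy = $24.044 per unit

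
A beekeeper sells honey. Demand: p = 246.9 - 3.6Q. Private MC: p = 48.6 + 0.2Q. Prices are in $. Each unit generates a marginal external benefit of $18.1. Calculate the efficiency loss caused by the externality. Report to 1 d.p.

Market equilibrium (private): 48.6 + 0.2Q = 246.9 - 3.6Q → Q_m = 52.1842.
Social marginal cost = private MC − MEB = 30.5 + 0.2Q.
Set SMC = demand: 30.5 + 0.2Q = 246.9 - 3.6Q → Q* = 56.9474.
Height of the DWL triangle at Q_m is demand(Q_m) − SMC(Q_m) = MEB(Q_m) = 18.1000.
DWL = ½ × 4.7632 × 18.1000 = 43.1070.

DWL = $43.1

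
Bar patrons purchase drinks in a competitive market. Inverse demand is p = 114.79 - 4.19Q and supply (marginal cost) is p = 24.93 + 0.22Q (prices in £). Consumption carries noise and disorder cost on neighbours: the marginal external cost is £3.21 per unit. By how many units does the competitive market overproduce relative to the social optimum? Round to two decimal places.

0.73 units

Market equilibrium (private): 24.93 + 0.22Q = 114.79 - 4.19Q → Q_m = 20.3764.
Social marginal benefit = demand − MEC = 111.58 - 4.19Q.
Set SMB = MC: 111.58 - 4.19Q = 24.93 + 0.22Q → Q* = 19.6485.
Gap = |20.3764 − 19.6485| = 0.7279.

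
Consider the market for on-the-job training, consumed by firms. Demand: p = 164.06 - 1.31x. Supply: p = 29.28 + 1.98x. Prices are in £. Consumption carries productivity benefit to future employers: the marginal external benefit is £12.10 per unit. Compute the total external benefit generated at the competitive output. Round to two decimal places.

Market equilibrium (private): 29.28 + 1.98x = 164.06 - 1.31x → x_m = 40.9666.
Total external benefit = MEB × x_m = 12.10 × 40.9666 = 495.6959.

£495.70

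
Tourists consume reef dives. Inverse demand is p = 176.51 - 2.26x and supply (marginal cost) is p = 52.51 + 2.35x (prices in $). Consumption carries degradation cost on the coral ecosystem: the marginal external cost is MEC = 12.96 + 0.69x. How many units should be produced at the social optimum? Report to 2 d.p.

x* = 20.95

Social marginal benefit = demand − MEC = 163.55 - 2.95x.
Set SMB = MC: 163.55 - 2.95x = 52.51 + 2.35x → x* = 20.9509.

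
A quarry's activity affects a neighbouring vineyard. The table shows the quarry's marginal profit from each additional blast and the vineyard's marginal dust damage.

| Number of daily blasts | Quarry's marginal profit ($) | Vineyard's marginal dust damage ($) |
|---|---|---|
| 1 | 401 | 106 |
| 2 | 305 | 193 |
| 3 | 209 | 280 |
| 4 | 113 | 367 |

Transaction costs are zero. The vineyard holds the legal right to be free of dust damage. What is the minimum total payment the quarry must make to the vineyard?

Efficient level: marginal profit ≥ marginal dust damage through level 2, so k* = 2.
With the vineyard holding the right, the quarry must at least compensate total damage at k*: 106 + 193 = 299.

$299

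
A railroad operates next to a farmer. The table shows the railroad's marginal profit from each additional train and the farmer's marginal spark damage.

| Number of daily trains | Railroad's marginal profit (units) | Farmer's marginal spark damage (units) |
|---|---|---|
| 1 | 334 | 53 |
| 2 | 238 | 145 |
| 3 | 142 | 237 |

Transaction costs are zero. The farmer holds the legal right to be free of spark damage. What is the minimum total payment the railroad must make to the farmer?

Efficient level: marginal profit ≥ marginal spark damage through level 2, so k* = 2.
With the farmer holding the right, the railroad must at least compensate total damage at k*: 53 + 145 = 198.

198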